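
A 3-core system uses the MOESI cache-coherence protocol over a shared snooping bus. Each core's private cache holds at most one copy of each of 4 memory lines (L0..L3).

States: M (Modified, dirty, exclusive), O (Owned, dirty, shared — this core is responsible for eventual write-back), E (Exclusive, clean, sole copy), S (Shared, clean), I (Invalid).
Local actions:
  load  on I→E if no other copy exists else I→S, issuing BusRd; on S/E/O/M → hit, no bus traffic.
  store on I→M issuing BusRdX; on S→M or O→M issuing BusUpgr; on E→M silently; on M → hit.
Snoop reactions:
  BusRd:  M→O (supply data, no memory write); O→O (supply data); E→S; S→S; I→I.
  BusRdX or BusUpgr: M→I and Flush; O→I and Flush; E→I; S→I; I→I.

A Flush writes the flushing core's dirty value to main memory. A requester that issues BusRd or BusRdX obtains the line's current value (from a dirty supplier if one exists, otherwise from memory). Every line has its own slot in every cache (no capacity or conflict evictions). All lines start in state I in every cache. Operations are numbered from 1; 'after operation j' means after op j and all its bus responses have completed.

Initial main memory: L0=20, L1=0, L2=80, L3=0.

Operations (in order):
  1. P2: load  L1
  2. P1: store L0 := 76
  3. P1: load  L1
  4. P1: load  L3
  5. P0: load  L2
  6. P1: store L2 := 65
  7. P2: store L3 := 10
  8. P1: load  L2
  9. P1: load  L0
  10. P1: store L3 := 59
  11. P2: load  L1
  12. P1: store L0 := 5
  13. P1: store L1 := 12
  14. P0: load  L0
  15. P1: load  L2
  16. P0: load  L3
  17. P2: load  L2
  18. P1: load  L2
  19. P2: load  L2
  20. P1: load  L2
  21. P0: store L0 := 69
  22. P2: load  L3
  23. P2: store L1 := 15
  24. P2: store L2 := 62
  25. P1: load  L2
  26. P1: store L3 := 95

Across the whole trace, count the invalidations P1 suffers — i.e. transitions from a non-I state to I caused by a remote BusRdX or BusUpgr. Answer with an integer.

1. P2: load  L1  bus=[BusRd]  L1: P0=I P1=I P2=E  mem[L1]=0
2. P1: store L0 := 76  bus=[BusRdX]  L0: P0=I P1=M P2=I  mem[L0]=20
3. P1: load  L1  bus=[BusRd]  L1: P0=I P1=S P2=S  mem[L1]=0
4. P1: load  L3  bus=[BusRd]  L3: P0=I P1=E P2=I  mem[L3]=0
5. P0: load  L2  bus=[BusRd]  L2: P0=E P1=I P2=I  mem[L2]=80
6. P1: store L2 := 65  bus=[BusRdX]  L2: P0=I P1=M P2=I  mem[L2]=80
7. P2: store L3 := 10  bus=[BusRdX]  L3: P0=I P1=I P2=M  mem[L3]=0
8. P1: load  L2  bus=[-]  L2: P0=I P1=M P2=I  mem[L2]=80
9. P1: load  L0  bus=[-]  L0: P0=I P1=M P2=I  mem[L0]=20
10. P1: store L3 := 59  bus=[BusRdX,Flush]  L3: P0=I P1=M P2=I  mem[L3]=10
11. P2: load  L1  bus=[-]  L1: P0=I P1=S P2=S  mem[L1]=0
12. P1: store L0 := 5  bus=[-]  L0: P0=I P1=M P2=I  mem[L0]=20
13. P1: store L1 := 12  bus=[BusUpgr]  L1: P0=I P1=M P2=I  mem[L1]=0
14. P0: load  L0  bus=[BusRd]  L0: P0=S P1=O P2=I  mem[L0]=20
15. P1: load  L2  bus=[-]  L2: P0=I P1=M P2=I  mem[L2]=80
16. P0: load  L3  bus=[BusRd]  L3: P0=S P1=O P2=I  mem[L3]=10
17. P2: load  L2  bus=[BusRd]  L2: P0=I P1=O P2=S  mem[L2]=80
18. P1: load  L2  bus=[-]  L2: P0=I P1=O P2=S  mem[L2]=80
19. P2: load  L2  bus=[-]  L2: P0=I P1=O P2=S  mem[L2]=80
20. P1: load  L2  bus=[-]  L2: P0=I P1=O P2=S  mem[L2]=80
21. P0: store L0 := 69  bus=[BusUpgr,Flush]  L0: P0=M P1=I P2=I  mem[L0]=5
22. P2: load  L3  bus=[BusRd]  L3: P0=S P1=O P2=S  mem[L3]=10
23. P2: store L1 := 15  bus=[BusRdX,Flush]  L1: P0=I P1=I P2=M  mem[L1]=12
24. P2: store L2 := 62  bus=[BusUpgr,Flush]  L2: P0=I P1=I P2=M  mem[L2]=65
25. P1: load  L2  bus=[BusRd]  L2: P0=I P1=S P2=O  mem[L2]=65
26. P1: store L3 := 95  bus=[BusUpgr]  L3: P0=I P1=M P2=I  mem[L3]=10

invalidations = 4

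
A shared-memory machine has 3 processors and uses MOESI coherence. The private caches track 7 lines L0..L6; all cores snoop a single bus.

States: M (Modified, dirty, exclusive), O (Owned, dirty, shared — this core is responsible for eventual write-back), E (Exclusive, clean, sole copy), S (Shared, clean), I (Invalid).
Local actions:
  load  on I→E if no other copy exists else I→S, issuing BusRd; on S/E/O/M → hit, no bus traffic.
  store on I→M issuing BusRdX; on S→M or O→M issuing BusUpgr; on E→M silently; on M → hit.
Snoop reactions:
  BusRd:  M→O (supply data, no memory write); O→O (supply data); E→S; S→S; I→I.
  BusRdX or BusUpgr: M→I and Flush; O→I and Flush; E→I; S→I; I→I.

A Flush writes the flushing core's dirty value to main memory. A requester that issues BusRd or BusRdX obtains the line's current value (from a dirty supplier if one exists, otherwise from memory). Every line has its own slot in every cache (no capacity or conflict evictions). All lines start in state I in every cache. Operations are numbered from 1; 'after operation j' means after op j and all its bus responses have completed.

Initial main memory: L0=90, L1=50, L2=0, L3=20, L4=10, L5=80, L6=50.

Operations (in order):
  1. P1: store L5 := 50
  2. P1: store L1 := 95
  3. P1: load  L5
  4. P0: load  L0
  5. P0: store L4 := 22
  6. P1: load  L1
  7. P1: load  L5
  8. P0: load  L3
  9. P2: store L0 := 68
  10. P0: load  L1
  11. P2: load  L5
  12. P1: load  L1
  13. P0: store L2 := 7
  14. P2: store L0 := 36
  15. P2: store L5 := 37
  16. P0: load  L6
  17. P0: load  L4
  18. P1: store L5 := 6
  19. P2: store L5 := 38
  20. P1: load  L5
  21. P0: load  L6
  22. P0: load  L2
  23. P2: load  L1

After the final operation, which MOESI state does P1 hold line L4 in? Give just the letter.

state = I

[1] P1: store L5 := 50 | P0:I, P1:M(50), P2:I | bus: BusRdX
[2] P1: store L1 := 95 | P0:I, P1:M(95), P2:I | bus: BusRdX
[3] P1: load  L5 | P0:I, P1:M(50), P2:I | bus: none
[4] P0: load  L0 | P0:E(90), P1:I, P2:I | bus: BusRd
[5] P0: store L4 := 22 | P0:M(22), P1:I, P2:I | bus: BusRdX
[6] P1: load  L1 | P0:I, P1:M(95), P2:I | bus: none
[7] P1: load  L5 | P0:I, P1:M(50), P2:I | bus: none
[8] P0: load  L3 | P0:E(20), P1:I, P2:I | bus: BusRd
[9] P2: store L0 := 68 | P0:I, P1:I, P2:M(68) | bus: BusRdX
[10] P0: load  L1 | P0:S(95), P1:O(95), P2:I | bus: BusRd
[11] P2: load  L5 | P0:I, P1:O(50), P2:S(50) | bus: BusRd
[12] P1: load  L1 | P0:S(95), P1:O(95), P2:I | bus: none
[13] P0: store L2 := 7 | P0:M(7), P1:I, P2:I | bus: BusRdX
[14] P2: store L0 := 36 | P0:I, P1:I, P2:M(36) | bus: none
[15] P2: store L5 := 37 | P0:I, P1:I, P2:M(37) | bus: BusUpgr,Flush
[16] P0: load  L6 | P0:E(50), P1:I, P2:I | bus: BusRd
[17] P0: load  L4 | P0:M(22), P1:I, P2:I | bus: none
[18] P1: store L5 := 6 | P0:I, P1:M(6), P2:I | bus: BusRdX,Flush
[19] P2: store L5 := 38 | P0:I, P1:I, P2:M(38) | bus: BusRdX,Flush
[20] P1: load  L5 | P0:I, P1:S(38), P2:O(38) | bus: BusRd
[21] P0: load  L6 | P0:E(50), P1:I, P2:I | bus: none
[22] P0: load  L2 | P0:M(7), P1:I, P2:I | bus: none
[23] P2: load  L1 | P0:S(95), P1:O(95), P2:S(95) | bus: BusRd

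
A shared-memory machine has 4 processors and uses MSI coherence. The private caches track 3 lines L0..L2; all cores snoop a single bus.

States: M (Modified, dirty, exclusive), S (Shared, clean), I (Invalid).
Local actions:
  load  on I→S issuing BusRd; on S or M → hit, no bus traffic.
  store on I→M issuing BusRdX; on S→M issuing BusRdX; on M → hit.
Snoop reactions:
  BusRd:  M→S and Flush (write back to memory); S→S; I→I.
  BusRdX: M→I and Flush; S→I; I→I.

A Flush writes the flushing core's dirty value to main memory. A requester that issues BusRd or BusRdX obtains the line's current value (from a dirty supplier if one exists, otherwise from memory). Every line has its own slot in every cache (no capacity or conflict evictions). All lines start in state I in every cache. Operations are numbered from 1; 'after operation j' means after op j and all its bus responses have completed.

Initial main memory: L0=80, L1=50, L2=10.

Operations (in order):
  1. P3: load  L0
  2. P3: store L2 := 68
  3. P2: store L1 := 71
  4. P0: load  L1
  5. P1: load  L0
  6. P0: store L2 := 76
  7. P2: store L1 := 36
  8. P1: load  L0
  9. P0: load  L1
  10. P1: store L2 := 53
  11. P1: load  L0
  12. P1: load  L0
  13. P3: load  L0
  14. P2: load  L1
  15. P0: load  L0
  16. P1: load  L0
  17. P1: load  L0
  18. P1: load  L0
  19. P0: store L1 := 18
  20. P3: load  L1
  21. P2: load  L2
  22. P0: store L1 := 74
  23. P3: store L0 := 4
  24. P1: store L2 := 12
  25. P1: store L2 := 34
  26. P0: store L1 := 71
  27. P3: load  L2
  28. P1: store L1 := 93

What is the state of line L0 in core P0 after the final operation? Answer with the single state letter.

[1] P3: load  L0 | P0:I, P1:I, P2:I, P3:S(80) | bus: BusRd
[2] P3: store L2 := 68 | P0:I, P1:I, P2:I, P3:M(68) | bus: BusRdX
[3] P2: store L1 := 71 | P0:I, P1:I, P2:M(71), P3:I | bus: BusRdX
[4] P0: load  L1 | P0:S(71), P1:I, P2:S(71), P3:I | bus: BusRd,Flush
[5] P1: load  L0 | P0:I, P1:S(80), P2:I, P3:S(80) | bus: BusRd
[6] P0: store L2 := 76 | P0:M(76), P1:I, P2:I, P3:I | bus: BusRdX,Flush
[7] P2: store L1 := 36 | P0:I, P1:I, P2:M(36), P3:I | bus: BusRdX
[8] P1: load  L0 | P0:I, P1:S(80), P2:I, P3:S(80) | bus: none
[9] P0: load  L1 | P0:S(36), P1:I, P2:S(36), P3:I | bus: BusRd,Flush
[10] P1: store L2 := 53 | P0:I, P1:M(53), P2:I, P3:I | bus: BusRdX,Flush
[11] P1: load  L0 | P0:I, P1:S(80), P2:I, P3:S(80) | bus: none
[12] P1: load  L0 | P0:I, P1:S(80), P2:I, P3:S(80) | bus: none
[13] P3: load  L0 | P0:I, P1:S(80), P2:I, P3:S(80) | bus: none
[14] P2: load  L1 | P0:S(36), P1:I, P2:S(36), P3:I | bus: none
[15] P0: load  L0 | P0:S(80), P1:S(80), P2:I, P3:S(80) | bus: BusRd
[16] P1: load  L0 | P0:S(80), P1:S(80), P2:I, P3:S(80) | bus: none
[17] P1: load  L0 | P0:S(80), P1:S(80), P2:I, P3:S(80) | bus: none
[18] P1: load  L0 | P0:S(80), P1:S(80), P2:I, P3:S(80) | bus: none
[19] P0: store L1 := 18 | P0:M(18), P1:I, P2:I, P3:I | bus: BusRdX
[20] P3: load  L1 | P0:S(18), P1:I, P2:I, P3:S(18) | bus: BusRd,Flush
[21] P2: load  L2 | P0:I, P1:S(53), P2:S(53), P3:I | bus: BusRd,Flush
[22] P0: store L1 := 74 | P0:M(74), P1:I, P2:I, P3:I | bus: BusRdX
[23] P3: store L0 := 4 | P0:I, P1:I, P2:I, P3:M(4) | bus: BusRdX
[24] P1: store L2 := 12 | P0:I, P1:M(12), P2:I, P3:I | bus: BusRdX
[25] P1: store L2 := 34 | P0:I, P1:M(34), P2:I, P3:I | bus: none
[26] P0: store L1 := 71 | P0:M(71), P1:I, P2:I, P3:I | bus: none
[27] P3: load  L2 | P0:I, P1:S(34), P2:I, P3:S(34) | bus: BusRd,Flush
[28] P1: store L1 := 93 | P0:I, P1:M(93), P2:I, P3:I | bus: BusRdX,Flush

state = I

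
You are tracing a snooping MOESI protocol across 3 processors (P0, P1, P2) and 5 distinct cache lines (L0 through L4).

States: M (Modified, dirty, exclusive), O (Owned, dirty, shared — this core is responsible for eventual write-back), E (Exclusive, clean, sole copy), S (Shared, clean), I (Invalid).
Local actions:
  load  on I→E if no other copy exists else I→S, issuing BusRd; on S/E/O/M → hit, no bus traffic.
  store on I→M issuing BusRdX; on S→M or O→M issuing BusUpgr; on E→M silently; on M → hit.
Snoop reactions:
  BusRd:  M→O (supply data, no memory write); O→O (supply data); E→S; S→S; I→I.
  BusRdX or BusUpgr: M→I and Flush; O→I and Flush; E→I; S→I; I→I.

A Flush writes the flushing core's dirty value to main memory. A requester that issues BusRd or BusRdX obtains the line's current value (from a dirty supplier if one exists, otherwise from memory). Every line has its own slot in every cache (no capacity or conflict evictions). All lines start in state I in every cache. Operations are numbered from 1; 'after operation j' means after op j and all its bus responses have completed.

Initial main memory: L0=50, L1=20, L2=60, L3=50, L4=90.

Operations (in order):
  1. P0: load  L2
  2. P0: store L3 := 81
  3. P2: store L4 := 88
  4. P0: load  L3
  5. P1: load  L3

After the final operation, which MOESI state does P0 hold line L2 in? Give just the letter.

[1] P0: load  L2 | P0:E(60), P1:I, P2:I | bus: BusRd
[2] P0: store L3 := 81 | P0:M(81), P1:I, P2:I | bus: BusRdX
[3] P2: store L4 := 88 | P0:I, P1:I, P2:M(88) | bus: BusRdX
[4] P0: load  L3 | P0:M(81), P1:I, P2:I | bus: none
[5] P1: load  L3 | P0:O(81), P1:S(81), P2:I | bus: BusRd

state = E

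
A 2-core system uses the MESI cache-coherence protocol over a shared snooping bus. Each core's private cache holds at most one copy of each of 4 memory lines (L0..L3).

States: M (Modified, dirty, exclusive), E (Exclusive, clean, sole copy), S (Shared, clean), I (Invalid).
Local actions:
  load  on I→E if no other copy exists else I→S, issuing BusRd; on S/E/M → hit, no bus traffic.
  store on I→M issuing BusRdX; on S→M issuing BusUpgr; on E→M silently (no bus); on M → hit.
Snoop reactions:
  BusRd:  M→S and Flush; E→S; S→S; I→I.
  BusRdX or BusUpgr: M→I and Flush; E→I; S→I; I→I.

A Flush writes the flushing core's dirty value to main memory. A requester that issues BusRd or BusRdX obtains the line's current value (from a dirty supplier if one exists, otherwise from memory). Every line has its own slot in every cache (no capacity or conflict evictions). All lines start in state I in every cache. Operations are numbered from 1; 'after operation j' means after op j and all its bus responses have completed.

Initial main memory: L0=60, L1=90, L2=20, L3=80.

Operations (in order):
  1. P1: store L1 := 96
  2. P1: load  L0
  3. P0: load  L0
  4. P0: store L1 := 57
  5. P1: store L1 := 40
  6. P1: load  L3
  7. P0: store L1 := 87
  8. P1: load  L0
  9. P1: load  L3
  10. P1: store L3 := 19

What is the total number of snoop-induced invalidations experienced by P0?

invalidations = 1

[1] P1: store L1 := 96 | P0:I, P1:M(96) | bus: BusRdX
[2] P1: load  L0 | P0:I, P1:E(60) | bus: BusRd
[3] P0: load  L0 | P0:S(60), P1:S(60) | bus: BusRd
[4] P0: store L1 := 57 | P0:M(57), P1:I | bus: BusRdX,Flush
[5] P1: store L1 := 40 | P0:I, P1:M(40) | bus: BusRdX,Flush
[6] P1: load  L3 | P0:I, P1:E(80) | bus: BusRd
[7] P0: store L1 := 87 | P0:M(87), P1:I | bus: BusRdX,Flush
[8] P1: load  L0 | P0:S(60), P1:S(60) | bus: none
[9] P1: load  L3 | P0:I, P1:E(80) | bus: none
[10] P1: store L3 := 19 | P0:I, P1:M(19) | bus: none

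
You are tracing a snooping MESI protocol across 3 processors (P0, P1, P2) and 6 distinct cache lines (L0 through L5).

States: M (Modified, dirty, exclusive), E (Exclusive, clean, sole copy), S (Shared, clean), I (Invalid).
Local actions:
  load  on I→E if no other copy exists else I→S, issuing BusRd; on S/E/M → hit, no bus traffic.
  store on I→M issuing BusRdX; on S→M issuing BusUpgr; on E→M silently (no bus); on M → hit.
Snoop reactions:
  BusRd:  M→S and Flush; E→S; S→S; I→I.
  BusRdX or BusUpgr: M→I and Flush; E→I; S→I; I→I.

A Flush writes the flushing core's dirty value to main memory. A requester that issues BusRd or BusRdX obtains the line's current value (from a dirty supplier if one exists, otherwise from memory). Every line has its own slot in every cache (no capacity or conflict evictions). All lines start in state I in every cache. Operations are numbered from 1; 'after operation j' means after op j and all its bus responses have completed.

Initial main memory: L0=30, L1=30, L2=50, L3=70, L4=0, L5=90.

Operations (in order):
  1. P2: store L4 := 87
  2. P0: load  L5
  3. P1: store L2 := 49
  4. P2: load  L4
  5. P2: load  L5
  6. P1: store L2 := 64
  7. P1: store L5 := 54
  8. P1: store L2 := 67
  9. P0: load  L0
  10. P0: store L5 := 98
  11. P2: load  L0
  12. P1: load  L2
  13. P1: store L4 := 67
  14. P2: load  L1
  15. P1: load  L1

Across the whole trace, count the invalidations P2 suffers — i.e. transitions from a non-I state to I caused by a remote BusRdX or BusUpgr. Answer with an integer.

invalidations = 2

step 1: P2: store L4 := 87  ⟶  IIM  (L4)  txn=BusRdX  M[L4]=0
step 2: P0: load  L5  ⟶  EII  (L5)  txn=BusRd  M[L5]=90
step 3: P1: store L2 := 49  ⟶  IMI  (L2)  txn=BusRdX  M[L2]=50
step 4: P2: load  L4  ⟶  IIM  (L4)  txn=∅  M[L4]=0
step 5: P2: load  L5  ⟶  SIS  (L5)  txn=BusRd  M[L5]=90
step 6: P1: store L2 := 64  ⟶  IMI  (L2)  txn=∅  M[L2]=50
step 7: P1: store L5 := 54  ⟶  IMI  (L5)  txn=BusRdX  M[L5]=90
step 8: P1: store L2 := 67  ⟶  IMI  (L2)  txn=∅  M[L2]=50
step 9: P0: load  L0  ⟶  EII  (L0)  txn=BusRd  M[L0]=30
step 10: P0: store L5 := 98  ⟶  MII  (L5)  txn=BusRdX+Flush  M[L5]=54
step 11: P2: load  L0  ⟶  SIS  (L0)  txn=BusRd  M[L0]=30
step 12: P1: load  L2  ⟶  IMI  (L2)  txn=∅  M[L2]=50
step 13: P1: store L4 := 67  ⟶  IMI  (L4)  txn=BusRdX+Flush  M[L4]=87
step 14: P2: load  L1  ⟶  IIE  (L1)  txn=BusRd  M[L1]=30
step 15: P1: load  L1  ⟶  ISS  (L1)  txn=BusRd  M[L1]=30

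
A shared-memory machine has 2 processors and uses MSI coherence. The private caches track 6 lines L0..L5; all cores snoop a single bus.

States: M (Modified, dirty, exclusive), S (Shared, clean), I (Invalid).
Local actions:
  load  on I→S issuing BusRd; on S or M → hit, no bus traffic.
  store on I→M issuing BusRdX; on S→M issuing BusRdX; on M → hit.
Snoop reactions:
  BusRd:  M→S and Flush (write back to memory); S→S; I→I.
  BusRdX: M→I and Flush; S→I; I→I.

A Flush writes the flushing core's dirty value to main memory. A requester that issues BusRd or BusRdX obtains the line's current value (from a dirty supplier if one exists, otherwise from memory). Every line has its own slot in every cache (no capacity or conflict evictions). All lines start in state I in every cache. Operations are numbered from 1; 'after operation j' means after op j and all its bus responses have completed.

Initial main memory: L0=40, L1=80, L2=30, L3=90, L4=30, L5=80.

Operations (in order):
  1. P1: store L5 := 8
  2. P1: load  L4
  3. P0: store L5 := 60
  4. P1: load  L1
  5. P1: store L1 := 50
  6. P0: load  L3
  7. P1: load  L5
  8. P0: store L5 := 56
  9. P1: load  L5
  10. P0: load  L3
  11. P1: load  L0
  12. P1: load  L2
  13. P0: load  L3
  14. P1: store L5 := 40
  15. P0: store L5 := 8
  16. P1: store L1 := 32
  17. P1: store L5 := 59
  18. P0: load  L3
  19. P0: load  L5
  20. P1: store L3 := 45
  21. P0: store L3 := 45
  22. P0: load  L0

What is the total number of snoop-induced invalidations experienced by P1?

  op1 P1: store L5 := 8 → I/M on L5; bus BusRdX; mem=80
  op2 P1: load  L4 → I/S on L4; bus BusRd; mem=30
  op3 P0: store L5 := 60 → M/I on L5; bus BusRdX Flush; mem=8
  op4 P1: load  L1 → I/S on L1; bus BusRd; mem=80
  op5 P1: store L1 := 50 → I/M on L1; bus BusRdX; mem=80
  op6 P0: load  L3 → S/I on L3; bus BusRd; mem=90
  op7 P1: load  L5 → S/S on L5; bus BusRd Flush; mem=60
  op8 P0: store L5 := 56 → M/I on L5; bus BusRdX; mem=60
  op9 P1: load  L5 → S/S on L5; bus BusRd Flush; mem=56
  op10 P0: load  L3 → S/I on L3; bus (none); mem=90
  op11 P1: load  L0 → I/S on L0; bus BusRd; mem=40
  op12 P1: load  L2 → I/S on L2; bus BusRd; mem=30
  op13 P0: load  L3 → S/I on L3; bus (none); mem=90
  op14 P1: store L5 := 40 → I/M on L5; bus BusRdX; mem=56
  op15 P0: store L5 := 8 → M/I on L5; bus BusRdX Flush; mem=40
  op16 P1: store L1 := 32 → I/M on L1; bus (none); mem=80
  op17 P1: store L5 := 59 → I/M on L5; bus BusRdX Flush; mem=8
  op18 P0: load  L3 → S/I on L3; bus (none); mem=90
  op19 P0: load  L5 → S/S on L5; bus BusRd Flush; mem=59
  op20 P1: store L3 := 45 → I/M on L3; bus BusRdX; mem=90
  op21 P0: store L3 := 45 → M/I on L3; bus BusRdX Flush; mem=45
  op22 P0: load  L0 → S/S on L0; bus BusRd; mem=40

invalidations = 4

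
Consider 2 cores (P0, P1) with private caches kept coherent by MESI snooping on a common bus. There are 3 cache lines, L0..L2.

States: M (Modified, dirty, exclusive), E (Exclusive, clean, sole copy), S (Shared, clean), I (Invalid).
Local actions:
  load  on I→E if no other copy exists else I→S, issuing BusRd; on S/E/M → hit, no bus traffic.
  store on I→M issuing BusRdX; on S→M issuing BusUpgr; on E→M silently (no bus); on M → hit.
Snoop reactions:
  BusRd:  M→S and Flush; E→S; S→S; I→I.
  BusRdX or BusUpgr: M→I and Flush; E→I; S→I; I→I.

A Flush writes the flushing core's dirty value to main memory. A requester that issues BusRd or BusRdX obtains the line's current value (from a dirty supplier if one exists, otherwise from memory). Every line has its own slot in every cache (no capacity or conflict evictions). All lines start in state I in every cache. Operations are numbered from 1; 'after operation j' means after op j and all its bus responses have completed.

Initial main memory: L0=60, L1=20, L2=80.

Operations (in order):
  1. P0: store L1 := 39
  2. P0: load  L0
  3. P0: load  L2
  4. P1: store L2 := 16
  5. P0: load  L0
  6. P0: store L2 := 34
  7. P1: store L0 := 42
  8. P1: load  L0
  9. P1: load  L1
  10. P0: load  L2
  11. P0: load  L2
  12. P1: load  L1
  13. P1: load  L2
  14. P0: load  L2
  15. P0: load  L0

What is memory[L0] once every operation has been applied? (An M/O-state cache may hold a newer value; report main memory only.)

memory[L0] = 42

1. P0: store L1 := 39  bus=[BusRdX]  L1: P0=M P1=I  mem[L1]=20
2. P0: load  L0  bus=[BusRd]  L0: P0=E P1=I  mem[L0]=60
3. P0: load  L2  bus=[BusRd]  L2: P0=E P1=I  mem[L2]=80
4. P1: store L2 := 16  bus=[BusRdX]  L2: P0=I P1=M  mem[L2]=80
5. P0: load  L0  bus=[-]  L0: P0=E P1=I  mem[L0]=60
6. P0: store L2 := 34  bus=[BusRdX,Flush]  L2: P0=M P1=I  mem[L2]=16
7. P1: store L0 := 42  bus=[BusRdX]  L0: P0=I P1=M  mem[L0]=60
8. P1: load  L0  bus=[-]  L0: P0=I P1=M  mem[L0]=60
9. P1: load  L1  bus=[BusRd,Flush]  L1: P0=S P1=S  mem[L1]=39
10. P0: load  L2  bus=[-]  L2: P0=M P1=I  mem[L2]=16
11. P0: load  L2  bus=[-]  L2: P0=M P1=I  mem[L2]=16
12. P1: load  L1  bus=[-]  L1: P0=S P1=S  mem[L1]=39
13. P1: load  L2  bus=[BusRd,Flush]  L2: P0=S P1=S  mem[L2]=34
14. P0: load  L2  bus=[-]  L2: P0=S P1=S  mem[L2]=34
15. P0: load  L0  bus=[BusRd,Flush]  L0: P0=S P1=S  mem[L0]=42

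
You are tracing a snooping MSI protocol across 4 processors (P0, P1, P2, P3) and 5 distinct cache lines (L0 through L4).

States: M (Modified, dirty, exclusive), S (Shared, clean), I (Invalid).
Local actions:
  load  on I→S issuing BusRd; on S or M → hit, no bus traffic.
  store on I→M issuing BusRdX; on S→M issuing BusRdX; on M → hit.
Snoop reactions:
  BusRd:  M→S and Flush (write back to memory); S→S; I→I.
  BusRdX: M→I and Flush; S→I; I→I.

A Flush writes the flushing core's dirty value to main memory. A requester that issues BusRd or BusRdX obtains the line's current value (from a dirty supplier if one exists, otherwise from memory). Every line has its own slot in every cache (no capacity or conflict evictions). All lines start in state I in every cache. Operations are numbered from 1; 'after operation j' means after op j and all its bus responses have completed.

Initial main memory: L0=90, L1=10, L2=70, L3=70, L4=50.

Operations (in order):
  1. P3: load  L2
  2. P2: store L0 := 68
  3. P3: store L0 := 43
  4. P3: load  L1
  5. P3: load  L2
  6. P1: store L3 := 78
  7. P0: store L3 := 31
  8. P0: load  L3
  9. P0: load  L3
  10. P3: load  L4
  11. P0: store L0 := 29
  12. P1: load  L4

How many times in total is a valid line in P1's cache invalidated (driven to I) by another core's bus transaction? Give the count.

1. P3: load  L2  bus=[BusRd]  L2: P0=I P1=I P2=I P3=S  mem[L2]=70
2. P2: store L0 := 68  bus=[BusRdX]  L0: P0=I P1=I P2=M P3=I  mem[L0]=90
3. P3: store L0 := 43  bus=[BusRdX,Flush]  L0: P0=I P1=I P2=I P3=M  mem[L0]=68
4. P3: load  L1  bus=[BusRd]  L1: P0=I P1=I P2=I P3=S  mem[L1]=10
5. P3: load  L2  bus=[-]  L2: P0=I P1=I P2=I P3=S  mem[L2]=70
6. P1: store L3 := 78  bus=[BusRdX]  L3: P0=I P1=M P2=I P3=I  mem[L3]=70
7. P0: store L3 := 31  bus=[BusRdX,Flush]  L3: P0=M P1=I P2=I P3=I  mem[L3]=78
8. P0: load  L3  bus=[-]  L3: P0=M P1=I P2=I P3=I  mem[L3]=78
9. P0: load  L3  bus=[-]  L3: P0=M P1=I P2=I P3=I  mem[L3]=78
10. P3: load  L4  bus=[BusRd]  L4: P0=I P1=I P2=I P3=S  mem[L4]=50
11. P0: store L0 := 29  bus=[BusRdX,Flush]  L0: P0=M P1=I P2=I P3=I  mem[L0]=43
12. P1: load  L4  bus=[BusRd]  L4: P0=I P1=S P2=I P3=S  mem[L4]=50

invalidations = 1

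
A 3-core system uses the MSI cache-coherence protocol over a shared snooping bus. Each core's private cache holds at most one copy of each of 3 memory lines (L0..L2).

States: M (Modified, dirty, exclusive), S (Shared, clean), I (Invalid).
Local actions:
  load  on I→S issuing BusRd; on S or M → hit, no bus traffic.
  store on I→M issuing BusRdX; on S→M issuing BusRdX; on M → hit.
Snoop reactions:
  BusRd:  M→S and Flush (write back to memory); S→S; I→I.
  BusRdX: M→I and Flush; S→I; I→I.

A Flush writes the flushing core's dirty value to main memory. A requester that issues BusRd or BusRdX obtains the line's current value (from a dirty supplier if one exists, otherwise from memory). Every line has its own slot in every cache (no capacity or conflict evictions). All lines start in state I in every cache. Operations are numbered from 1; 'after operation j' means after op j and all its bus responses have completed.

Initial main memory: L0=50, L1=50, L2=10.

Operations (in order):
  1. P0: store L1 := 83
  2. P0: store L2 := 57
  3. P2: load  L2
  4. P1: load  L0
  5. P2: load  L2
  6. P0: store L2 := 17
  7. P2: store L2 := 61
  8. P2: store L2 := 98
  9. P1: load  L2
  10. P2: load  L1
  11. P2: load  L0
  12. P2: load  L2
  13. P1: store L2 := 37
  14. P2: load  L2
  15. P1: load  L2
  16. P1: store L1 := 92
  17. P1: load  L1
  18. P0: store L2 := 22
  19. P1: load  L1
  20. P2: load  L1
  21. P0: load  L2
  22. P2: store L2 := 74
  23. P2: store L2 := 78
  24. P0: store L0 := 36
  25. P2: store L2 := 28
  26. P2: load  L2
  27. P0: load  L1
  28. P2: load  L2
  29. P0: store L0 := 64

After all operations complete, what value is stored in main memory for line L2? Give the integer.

memory[L2] = 22

  op1 P0: store L1 := 83 → M/I/I on L1; bus BusRdX; mem=50
  op2 P0: store L2 := 57 → M/I/I on L2; bus BusRdX; mem=10
  op3 P2: load  L2 → S/I/S on L2; bus BusRd Flush; mem=57
  op4 P1: load  L0 → I/S/I on L0; bus BusRd; mem=50
  op5 P2: load  L2 → S/I/S on L2; bus (none); mem=57
  op6 P0: store L2 := 17 → M/I/I on L2; bus BusRdX; mem=57
  op7 P2: store L2 := 61 → I/I/M on L2; bus BusRdX Flush; mem=17
  op8 P2: store L2 := 98 → I/I/M on L2; bus (none); mem=17
  op9 P1: load  L2 → I/S/S on L2; bus BusRd Flush; mem=98
  op10 P2: load  L1 → S/I/S on L1; bus BusRd Flush; mem=83
  op11 P2: load  L0 → I/S/S on L0; bus BusRd; mem=50
  op12 P2: load  L2 → I/S/S on L2; bus (none); mem=98
  op13 P1: store L2 := 37 → I/M/I on L2; bus BusRdX; mem=98
  op14 P2: load  L2 → I/S/S on L2; bus BusRd Flush; mem=37
  op15 P1: load  L2 → I/S/S on L2; bus (none); mem=37
  op16 P1: store L1 := 92 → I/M/I on L1; bus BusRdX; mem=83
  op17 P1: load  L1 → I/M/I on L1; bus (none); mem=83
  op18 P0: store L2 := 22 → M/I/I on L2; bus BusRdX; mem=37
  op19 P1: load  L1 → I/M/I on L1; bus (none); mem=83
  op20 P2: load  L1 → I/S/S on L1; bus BusRd Flush; mem=92
  op21 P0: load  L2 → M/I/I on L2; bus (none); mem=37
  op22 P2: store L2 := 74 → I/I/M on L2; bus BusRdX Flush; mem=22
  op23 P2: store L2 := 78 → I/I/M on L2; bus (none); mem=22
  op24 P0: store L0 := 36 → M/I/I on L0; bus BusRdX; mem=50
  op25 P2: store L2 := 28 → I/I/M on L2; bus (none); mem=22
  op26 P2: load  L2 → I/I/M on L2; bus (none); mem=22
  op27 P0: load  L1 → S/S/S on L1; bus BusRd; mem=92
  op28 P2: load  L2 → I/I/M on L2; bus (none); mem=22
  op29 P0: store L0 := 64 → M/I/I on L0; bus (none); mem=50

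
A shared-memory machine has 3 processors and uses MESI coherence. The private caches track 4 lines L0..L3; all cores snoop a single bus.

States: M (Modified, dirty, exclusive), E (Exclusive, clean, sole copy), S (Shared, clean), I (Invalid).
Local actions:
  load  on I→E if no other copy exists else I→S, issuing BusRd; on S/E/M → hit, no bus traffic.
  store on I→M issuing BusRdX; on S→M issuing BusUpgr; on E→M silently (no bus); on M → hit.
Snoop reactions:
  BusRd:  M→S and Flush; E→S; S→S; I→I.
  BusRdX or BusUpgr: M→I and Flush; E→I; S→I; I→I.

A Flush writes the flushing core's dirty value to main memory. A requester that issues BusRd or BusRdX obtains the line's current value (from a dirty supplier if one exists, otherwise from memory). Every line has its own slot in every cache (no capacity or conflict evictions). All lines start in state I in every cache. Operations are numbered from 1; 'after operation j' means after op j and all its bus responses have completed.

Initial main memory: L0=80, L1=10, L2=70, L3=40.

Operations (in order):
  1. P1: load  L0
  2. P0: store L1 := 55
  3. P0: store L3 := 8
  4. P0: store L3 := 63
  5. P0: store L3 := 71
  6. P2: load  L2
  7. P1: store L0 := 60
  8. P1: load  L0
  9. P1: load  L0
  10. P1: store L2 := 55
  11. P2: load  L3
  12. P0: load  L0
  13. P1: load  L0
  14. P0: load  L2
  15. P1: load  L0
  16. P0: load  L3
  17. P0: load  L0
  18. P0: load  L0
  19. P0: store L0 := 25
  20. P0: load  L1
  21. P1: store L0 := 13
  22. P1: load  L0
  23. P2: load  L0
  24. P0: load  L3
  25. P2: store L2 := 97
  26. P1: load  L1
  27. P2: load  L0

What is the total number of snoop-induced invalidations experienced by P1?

step 1: P1: load  L0  ⟶  IEI  (L0)  txn=BusRd  M[L0]=80
step 2: P0: store L1 := 55  ⟶  MII  (L1)  txn=BusRdX  M[L1]=10
step 3: P0: store L3 := 8  ⟶  MII  (L3)  txn=BusRdX  M[L3]=40
step 4: P0: store L3 := 63  ⟶  MII  (L3)  txn=∅  M[L3]=40
step 5: P0: store L3 := 71  ⟶  MII  (L3)  txn=∅  M[L3]=40
step 6: P2: load  L2  ⟶  IIE  (L2)  txn=BusRd  M[L2]=70
step 7: P1: store L0 := 60  ⟶  IMI  (L0)  txn=∅  M[L0]=80
step 8: P1: load  L0  ⟶  IMI  (L0)  txn=∅  M[L0]=80
step 9: P1: load  L0  ⟶  IMI  (L0)  txn=∅  M[L0]=80
step 10: P1: store L2 := 55  ⟶  IMI  (L2)  txn=BusRdX  M[L2]=70
step 11: P2: load  L3  ⟶  SIS  (L3)  txn=BusRd+Flush  M[L3]=71
step 12: P0: load  L0  ⟶  SSI  (L0)  txn=BusRd+Flush  M[L0]=60
step 13: P1: load  L0  ⟶  SSI  (L0)  txn=∅  M[L0]=60
step 14: P0: load  L2  ⟶  SSI  (L2)  txn=BusRd+Flush  M[L2]=55
step 15: P1: load  L0  ⟶  SSI  (L0)  txn=∅  M[L0]=60
step 16: P0: load  L3  ⟶  SIS  (L3)  txn=∅  M[L3]=71
step 17: P0: load  L0  ⟶  SSI  (L0)  txn=∅  M[L0]=60
step 18: P0: load  L0  ⟶  SSI  (L0)  txn=∅  M[L0]=60
step 19: P0: store L0 := 25  ⟶  MII  (L0)  txn=BusUpgr  M[L0]=60
step 20: P0: load  L1  ⟶  MII  (L1)  txn=∅  M[L1]=10
step 21: P1: store L0 := 13  ⟶  IMI  (L0)  txn=BusRdX+Flush  M[L0]=25
step 22: P1: load  L0  ⟶  IMI  (L0)  txn=∅  M[L0]=25
step 23: P2: load  L0  ⟶  ISS  (L0)  txn=BusRd+Flush  M[L0]=13
step 24: P0: load  L3  ⟶  SIS  (L3)  txn=∅  M[L3]=71
step 25: P2: store L2 := 97  ⟶  IIM  (L2)  txn=BusRdX  M[L2]=55
step 26: P1: load  L1  ⟶  SSI  (L1)  txn=BusRd+Flush  M[L1]=55
step 27: P2: load  L0  ⟶  ISS  (L0)  txn=∅  M[L0]=13

invalidations = 2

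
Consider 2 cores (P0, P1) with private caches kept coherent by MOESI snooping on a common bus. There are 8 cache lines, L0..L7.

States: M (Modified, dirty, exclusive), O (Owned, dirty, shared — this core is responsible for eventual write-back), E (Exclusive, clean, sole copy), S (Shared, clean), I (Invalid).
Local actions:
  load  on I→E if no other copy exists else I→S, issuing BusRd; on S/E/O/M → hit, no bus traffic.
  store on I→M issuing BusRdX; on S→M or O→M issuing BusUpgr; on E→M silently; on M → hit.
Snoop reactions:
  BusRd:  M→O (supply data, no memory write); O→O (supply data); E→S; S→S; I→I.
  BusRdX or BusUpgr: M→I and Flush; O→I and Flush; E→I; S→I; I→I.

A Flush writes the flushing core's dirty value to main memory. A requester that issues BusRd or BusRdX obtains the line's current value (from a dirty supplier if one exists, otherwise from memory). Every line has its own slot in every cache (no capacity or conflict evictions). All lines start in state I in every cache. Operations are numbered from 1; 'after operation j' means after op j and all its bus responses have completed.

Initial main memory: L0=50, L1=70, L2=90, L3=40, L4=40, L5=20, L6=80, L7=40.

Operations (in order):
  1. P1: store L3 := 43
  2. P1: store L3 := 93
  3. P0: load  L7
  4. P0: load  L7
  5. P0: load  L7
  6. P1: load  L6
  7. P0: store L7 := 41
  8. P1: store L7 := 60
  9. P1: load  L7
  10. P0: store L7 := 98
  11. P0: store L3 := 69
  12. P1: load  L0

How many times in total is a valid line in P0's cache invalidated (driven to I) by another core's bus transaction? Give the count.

invalidations = 1

1. P1: store L3 := 43  bus=[BusRdX]  L3: P0=I P1=M  mem[L3]=40
2. P1: store L3 := 93  bus=[-]  L3: P0=I P1=M  mem[L3]=40
3. P0: load  L7  bus=[BusRd]  L7: P0=E P1=I  mem[L7]=40
4. P0: load  L7  bus=[-]  L7: P0=E P1=I  mem[L7]=40
5. P0: load  L7  bus=[-]  L7: P0=E P1=I  mem[L7]=40
6. P1: load  L6  bus=[BusRd]  L6: P0=I P1=E  mem[L6]=80
7. P0: store L7 := 41  bus=[-]  L7: P0=M P1=I  mem[L7]=40
8. P1: store L7 := 60  bus=[BusRdX,Flush]  L7: P0=I P1=M  mem[L7]=41
9. P1: load  L7  bus=[-]  L7: P0=I P1=M  mem[L7]=41
10. P0: store L7 := 98  bus=[BusRdX,Flush]  L7: P0=M P1=I  mem[L7]=60
11. P0: store L3 := 69  bus=[BusRdX,Flush]  L3: P0=M P1=I  mem[L3]=93
12. P1: load  L0  bus=[BusRd]  L0: P0=I P1=E  mem[L0]=50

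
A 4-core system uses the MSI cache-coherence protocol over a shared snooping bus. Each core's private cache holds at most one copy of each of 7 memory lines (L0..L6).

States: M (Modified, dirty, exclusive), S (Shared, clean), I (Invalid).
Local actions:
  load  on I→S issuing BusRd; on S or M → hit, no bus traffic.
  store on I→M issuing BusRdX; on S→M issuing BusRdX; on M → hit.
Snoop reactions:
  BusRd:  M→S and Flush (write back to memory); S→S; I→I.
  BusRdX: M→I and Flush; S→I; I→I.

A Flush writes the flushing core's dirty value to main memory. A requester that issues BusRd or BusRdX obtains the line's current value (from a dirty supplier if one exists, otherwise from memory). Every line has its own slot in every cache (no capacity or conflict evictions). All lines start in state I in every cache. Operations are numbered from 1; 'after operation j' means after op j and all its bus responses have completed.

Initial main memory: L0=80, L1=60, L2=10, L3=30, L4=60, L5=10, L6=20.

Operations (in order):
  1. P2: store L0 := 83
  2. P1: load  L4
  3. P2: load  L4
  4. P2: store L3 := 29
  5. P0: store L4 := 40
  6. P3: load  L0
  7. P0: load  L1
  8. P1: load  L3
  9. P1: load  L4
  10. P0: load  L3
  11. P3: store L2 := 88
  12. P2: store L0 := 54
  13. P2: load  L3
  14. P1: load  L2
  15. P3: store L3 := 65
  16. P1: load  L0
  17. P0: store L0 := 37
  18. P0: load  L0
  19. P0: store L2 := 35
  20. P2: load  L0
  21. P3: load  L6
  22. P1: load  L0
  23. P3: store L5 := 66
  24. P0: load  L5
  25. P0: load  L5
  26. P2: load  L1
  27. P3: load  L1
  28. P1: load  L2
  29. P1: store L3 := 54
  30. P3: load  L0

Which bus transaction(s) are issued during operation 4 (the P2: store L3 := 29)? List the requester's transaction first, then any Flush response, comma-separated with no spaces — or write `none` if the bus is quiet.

[1] P2: store L0 := 83 | P0:I, P1:I, P2:M(83), P3:I | bus: BusRdX
[2] P1: load  L4 | P0:I, P1:S(60), P2:I, P3:I | bus: BusRd
[3] P2: load  L4 | P0:I, P1:S(60), P2:S(60), P3:I | bus: BusRd
[4] P2: store L3 := 29 | P0:I, P1:I, P2:M(29), P3:I | bus: BusRdX
[5] P0: store L4 := 40 | P0:M(40), P1:I, P2:I, P3:I | bus: BusRdX
[6] P3: load  L0 | P0:I, P1:I, P2:S(83), P3:S(83) | bus: BusRd,Flush
[7] P0: load  L1 | P0:S(60), P1:I, P2:I, P3:I | bus: BusRd
[8] P1: load  L3 | P0:I, P1:S(29), P2:S(29), P3:I | bus: BusRd,Flush
[9] P1: load  L4 | P0:S(40), P1:S(40), P2:I, P3:I | bus: BusRd,Flush
[10] P0: load  L3 | P0:S(29), P1:S(29), P2:S(29), P3:I | bus: BusRd
[11] P3: store L2 := 88 | P0:I, P1:I, P2:I, P3:M(88) | bus: BusRdX
[12] P2: store L0 := 54 | P0:I, P1:I, P2:M(54), P3:I | bus: BusRdX
[13] P2: load  L3 | P0:S(29), P1:S(29), P2:S(29), P3:I | bus: none
[14] P1: load  L2 | P0:I, P1:S(88), P2:I, P3:S(88) | bus: BusRd,Flush
[15] P3: store L3 := 65 | P0:I, P1:I, P2:I, P3:M(65) | bus: BusRdX
[16] P1: load  L0 | P0:I, P1:S(54), P2:S(54), P3:I | bus: BusRd,Flush
[17] P0: store L0 := 37 | P0:M(37), P1:I, P2:I, P3:I | bus: BusRdX
[18] P0: load  L0 | P0:M(37), P1:I, P2:I, P3:I | bus: none
[19] P0: store L2 := 35 | P0:M(35), P1:I, P2:I, P3:I | bus: BusRdX
[20] P2: load  L0 | P0:S(37), P1:I, P2:S(37), P3:I | bus: BusRd,Flush
[21] P3: load  L6 | P0:I, P1:I, P2:I, P3:S(20) | bus: BusRd
[22] P1: load  L0 | P0:S(37), P1:S(37), P2:S(37), P3:I | bus: BusRd
[23] P3: store L5 := 66 | P0:I, P1:I, P2:I, P3:M(66) | bus: BusRdX
[24] P0: load  L5 | P0:S(66), P1:I, P2:I, P3:S(66) | bus: BusRd,Flush
[25] P0: load  L5 | P0:S(66), P1:I, P2:I, P3:S(66) | bus: none
[26] P2: load  L1 | P0:S(60), P1:I, P2:S(60), P3:I | bus: BusRd
[27] P3: load  L1 | P0:S(60), P1:I, P2:S(60), P3:S(60) | bus: BusRd
[28] P1: load  L2 | P0:S(35), P1:S(35), P2:I, P3:I | bus: BusRd,Flush
[29] P1: store L3 := 54 | P0:I, P1:M(54), P2:I, P3:I | bus: BusRdX,Flush
[30] P3: load  L0 | P0:S(37), P1:S(37), P2:S(37), P3:S(37) | bus: BusRd

bus = BusRdX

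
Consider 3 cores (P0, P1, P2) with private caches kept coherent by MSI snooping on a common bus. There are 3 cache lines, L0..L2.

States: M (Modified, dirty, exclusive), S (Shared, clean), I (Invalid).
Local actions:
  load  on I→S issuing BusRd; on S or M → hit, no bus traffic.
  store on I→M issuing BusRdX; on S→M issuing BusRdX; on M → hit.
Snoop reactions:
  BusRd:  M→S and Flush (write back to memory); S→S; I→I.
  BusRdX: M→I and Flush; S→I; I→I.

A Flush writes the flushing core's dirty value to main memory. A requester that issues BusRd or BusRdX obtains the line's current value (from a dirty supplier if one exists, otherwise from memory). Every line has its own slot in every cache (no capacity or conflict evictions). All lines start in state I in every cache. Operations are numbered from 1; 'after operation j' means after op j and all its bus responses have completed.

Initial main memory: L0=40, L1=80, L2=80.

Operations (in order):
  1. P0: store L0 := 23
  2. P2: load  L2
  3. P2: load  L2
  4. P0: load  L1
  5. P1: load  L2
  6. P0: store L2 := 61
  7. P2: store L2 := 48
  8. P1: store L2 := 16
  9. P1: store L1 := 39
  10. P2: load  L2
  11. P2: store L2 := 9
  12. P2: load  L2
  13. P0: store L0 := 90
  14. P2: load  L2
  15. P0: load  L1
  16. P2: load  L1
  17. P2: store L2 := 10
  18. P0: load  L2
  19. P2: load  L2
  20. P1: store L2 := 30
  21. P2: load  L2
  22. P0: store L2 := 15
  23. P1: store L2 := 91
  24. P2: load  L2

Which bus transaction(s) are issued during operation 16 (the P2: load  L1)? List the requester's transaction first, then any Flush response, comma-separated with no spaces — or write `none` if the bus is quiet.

step 1: P0: store L0 := 23  ⟶  MII  (L0)  txn=BusRdX  M[L0]=40
step 2: P2: load  L2  ⟶  IIS  (L2)  txn=BusRd  M[L2]=80
step 3: P2: load  L2  ⟶  IIS  (L2)  txn=∅  M[L2]=80
step 4: P0: load  L1  ⟶  SII  (L1)  txn=BusRd  M[L1]=80
step 5: P1: load  L2  ⟶  ISS  (L2)  txn=BusRd  M[L2]=80
step 6: P0: store L2 := 61  ⟶  MII  (L2)  txn=BusRdX  M[L2]=80
step 7: P2: store L2 := 48  ⟶  IIM  (L2)  txn=BusRdX+Flush  M[L2]=61
step 8: P1: store L2 := 16  ⟶  IMI  (L2)  txn=BusRdX+Flush  M[L2]=48
step 9: P1: store L1 := 39  ⟶  IMI  (L1)  txn=BusRdX  M[L1]=80
step 10: P2: load  L2  ⟶  ISS  (L2)  txn=BusRd+Flush  M[L2]=16
step 11: P2: store L2 := 9  ⟶  IIM  (L2)  txn=BusRdX  M[L2]=16
step 12: P2: load  L2  ⟶  IIM  (L2)  txn=∅  M[L2]=16
step 13: P0: store L0 := 90  ⟶  MII  (L0)  txn=∅  M[L0]=40
step 14: P2: load  L2  ⟶  IIM  (L2)  txn=∅  M[L2]=16
step 15: P0: load  L1  ⟶  SSI  (L1)  txn=BusRd+Flush  M[L1]=39
step 16: P2: load  L1  ⟶  SSS  (L1)  txn=BusRd  M[L1]=39
step 17: P2: store L2 := 10  ⟶  IIM  (L2)  txn=∅  M[L2]=16
step 18: P0: load  L2  ⟶  SIS  (L2)  txn=BusRd+Flush  M[L2]=10
step 19: P2: load  L2  ⟶  SIS  (L2)  txn=∅  M[L2]=10
step 20: P1: store L2 := 30  ⟶  IMI  (L2)  txn=BusRdX  M[L2]=10
step 21: P2: load  L2  ⟶  ISS  (L2)  txn=BusRd+Flush  M[L2]=30
step 22: P0: store L2 := 15  ⟶  MII  (L2)  txn=BusRdX  M[L2]=30
step 23: P1: store L2 := 91  ⟶  IMI  (L2)  txn=BusRdX+Flush  M[L2]=15
step 24: P2: load  L2  ⟶  ISS  (L2)  txn=BusRd+Flush  M[L2]=91

bus = BusRd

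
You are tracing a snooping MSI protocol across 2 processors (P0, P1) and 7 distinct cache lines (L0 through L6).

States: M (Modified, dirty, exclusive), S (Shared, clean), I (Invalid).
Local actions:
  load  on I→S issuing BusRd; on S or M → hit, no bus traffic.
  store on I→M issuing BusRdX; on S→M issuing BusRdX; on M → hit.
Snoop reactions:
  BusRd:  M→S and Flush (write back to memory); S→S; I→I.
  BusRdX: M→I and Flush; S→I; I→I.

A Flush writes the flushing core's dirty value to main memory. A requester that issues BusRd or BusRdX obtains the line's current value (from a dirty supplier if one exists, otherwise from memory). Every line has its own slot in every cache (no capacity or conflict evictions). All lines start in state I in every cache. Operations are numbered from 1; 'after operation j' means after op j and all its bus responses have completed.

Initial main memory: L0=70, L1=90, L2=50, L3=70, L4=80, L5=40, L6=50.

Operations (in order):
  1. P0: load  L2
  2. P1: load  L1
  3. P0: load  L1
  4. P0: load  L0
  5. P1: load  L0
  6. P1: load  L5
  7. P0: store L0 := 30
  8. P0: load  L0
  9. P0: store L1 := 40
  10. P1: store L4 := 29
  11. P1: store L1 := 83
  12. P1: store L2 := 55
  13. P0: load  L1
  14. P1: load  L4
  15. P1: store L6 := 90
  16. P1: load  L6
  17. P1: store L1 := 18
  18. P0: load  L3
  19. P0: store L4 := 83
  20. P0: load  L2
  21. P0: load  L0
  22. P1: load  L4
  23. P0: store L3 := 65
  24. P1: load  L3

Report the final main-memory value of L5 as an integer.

  op1 P0: load  L2 → S/I on L2; bus BusRd; mem=50
  op2 P1: load  L1 → I/S on L1; bus BusRd; mem=90
  op3 P0: load  L1 → S/S on L1; bus BusRd; mem=90
  op4 P0: load  L0 → S/I on L0; bus BusRd; mem=70
  op5 P1: load  L0 → S/S on L0; bus BusRd; mem=70
  op6 P1: load  L5 → I/S on L5; bus BusRd; mem=40
  op7 P0: store L0 := 30 → M/I on L0; bus BusRdX; mem=70
  op8 P0: load  L0 → M/I on L0; bus (none); mem=70
  op9 P0: store L1 := 40 → M/I on L1; bus BusRdX; mem=90
  op10 P1: store L4 := 29 → I/M on L4; bus BusRdX; mem=80
  op11 P1: store L1 := 83 → I/M on L1; bus BusRdX Flush; mem=40
  op12 P1: store L2 := 55 → I/M on L2; bus BusRdX; mem=50
  op13 P0: load  L1 → S/S on L1; bus BusRd Flush; mem=83
  op14 P1: load  L4 → I/M on L4; bus (none); mem=80
  op15 P1: store L6 := 90 → I/M on L6; bus BusRdX; mem=50
  op16 P1: load  L6 → I/M on L6; bus (none); mem=50
  op17 P1: store L1 := 18 → I/M on L1; bus BusRdX; mem=83
  op18 P0: load  L3 → S/I on L3; bus BusRd; mem=70
  op19 P0: store L4 := 83 → M/I on L4; bus BusRdX Flush; mem=29
  op20 P0: load  L2 → S/S on L2; bus BusRd Flush; mem=55
  op21 P0: load  L0 → M/I on L0; bus (none); mem=70
  op22 P1: load  L4 → S/S on L4; bus BusRd Flush; mem=83
  op23 P0: store L3 := 65 → M/I on L3; bus BusRdX; mem=70
  op24 P1: load  L3 → S/S on L3; bus BusRd Flush; mem=65

memory[L5] = 40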